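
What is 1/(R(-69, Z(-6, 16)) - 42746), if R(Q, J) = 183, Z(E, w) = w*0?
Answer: -1/42563 ≈ -2.3495e-5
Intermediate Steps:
Z(E, w) = 0
1/(R(-69, Z(-6, 16)) - 42746) = 1/(183 - 42746) = 1/(-42563) = -1/42563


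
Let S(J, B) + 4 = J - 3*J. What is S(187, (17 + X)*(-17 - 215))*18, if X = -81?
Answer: -6804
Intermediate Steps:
S(J, B) = -4 - 2*J (S(J, B) = -4 + (J - 3*J) = -4 - 2*J)
S(187, (17 + X)*(-17 - 215))*18 = (-4 - 2*187)*18 = (-4 - 374)*18 = -378*18 = -6804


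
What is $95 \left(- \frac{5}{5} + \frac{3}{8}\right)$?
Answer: $- \frac{475}{8} \approx -59.375$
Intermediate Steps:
$95 \left(- \frac{5}{5} + \frac{3}{8}\right) = 95 \left(\left(-5\right) \frac{1}{5} + 3 \cdot \frac{1}{8}\right) = 95 \left(-1 + \frac{3}{8}\right) = 95 \left(- \frac{5}{8}\right) = - \frac{475}{8}$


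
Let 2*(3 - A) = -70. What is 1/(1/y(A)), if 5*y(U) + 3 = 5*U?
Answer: 187/5 ≈ 37.400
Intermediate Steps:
A = 38 (A = 3 - 1/2*(-70) = 3 + 35 = 38)
y(U) = -3/5 + U (y(U) = -3/5 + (5*U)/5 = -3/5 + U)
1/(1/y(A)) = 1/(1/(-3/5 + 38)) = 1/(1/(187/5)) = 1/(5/187) = 187/5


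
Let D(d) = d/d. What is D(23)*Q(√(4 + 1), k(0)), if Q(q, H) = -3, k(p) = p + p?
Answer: -3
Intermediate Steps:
D(d) = 1
k(p) = 2*p
D(23)*Q(√(4 + 1), k(0)) = 1*(-3) = -3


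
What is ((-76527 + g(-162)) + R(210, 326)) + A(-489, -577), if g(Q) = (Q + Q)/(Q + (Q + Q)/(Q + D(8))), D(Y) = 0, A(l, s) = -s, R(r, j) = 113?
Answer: -3033399/40 ≈ -75835.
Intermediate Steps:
g(Q) = 2*Q/(2 + Q) (g(Q) = (Q + Q)/(Q + (Q + Q)/(Q + 0)) = (2*Q)/(Q + (2*Q)/Q) = (2*Q)/(Q + 2) = (2*Q)/(2 + Q) = 2*Q/(2 + Q))
((-76527 + g(-162)) + R(210, 326)) + A(-489, -577) = ((-76527 + 2*(-162)/(2 - 162)) + 113) - 1*(-577) = ((-76527 + 2*(-162)/(-160)) + 113) + 577 = ((-76527 + 2*(-162)*(-1/160)) + 113) + 577 = ((-76527 + 81/40) + 113) + 577 = (-3060999/40 + 113) + 577 = -3056479/40 + 577 = -3033399/40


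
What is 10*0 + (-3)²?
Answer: 9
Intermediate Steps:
10*0 + (-3)² = 0 + 9 = 9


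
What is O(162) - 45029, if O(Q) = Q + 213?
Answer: -44654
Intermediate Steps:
O(Q) = 213 + Q
O(162) - 45029 = (213 + 162) - 45029 = 375 - 45029 = -44654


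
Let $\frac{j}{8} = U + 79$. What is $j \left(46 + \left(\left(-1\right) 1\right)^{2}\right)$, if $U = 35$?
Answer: $42864$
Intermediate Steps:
$j = 912$ ($j = 8 \left(35 + 79\right) = 8 \cdot 114 = 912$)
$j \left(46 + \left(\left(-1\right) 1\right)^{2}\right) = 912 \left(46 + \left(\left(-1\right) 1\right)^{2}\right) = 912 \left(46 + \left(-1\right)^{2}\right) = 912 \left(46 + 1\right) = 912 \cdot 47 = 42864$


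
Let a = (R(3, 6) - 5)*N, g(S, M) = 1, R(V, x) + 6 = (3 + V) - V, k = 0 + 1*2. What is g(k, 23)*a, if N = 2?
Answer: -16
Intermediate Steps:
k = 2 (k = 0 + 2 = 2)
R(V, x) = -3 (R(V, x) = -6 + ((3 + V) - V) = -6 + 3 = -3)
a = -16 (a = (-3 - 5)*2 = -8*2 = -16)
g(k, 23)*a = 1*(-16) = -16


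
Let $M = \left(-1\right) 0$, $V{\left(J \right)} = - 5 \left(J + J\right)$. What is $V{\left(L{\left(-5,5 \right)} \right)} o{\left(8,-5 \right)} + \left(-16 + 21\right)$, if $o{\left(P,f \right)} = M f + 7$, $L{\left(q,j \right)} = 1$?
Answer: $-65$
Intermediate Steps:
$V{\left(J \right)} = - 10 J$ ($V{\left(J \right)} = - 5 \cdot 2 J = - 10 J$)
$M = 0$
$o{\left(P,f \right)} = 7$ ($o{\left(P,f \right)} = 0 f + 7 = 0 + 7 = 7$)
$V{\left(L{\left(-5,5 \right)} \right)} o{\left(8,-5 \right)} + \left(-16 + 21\right) = \left(-10\right) 1 \cdot 7 + \left(-16 + 21\right) = \left(-10\right) 7 + 5 = -70 + 5 = -65$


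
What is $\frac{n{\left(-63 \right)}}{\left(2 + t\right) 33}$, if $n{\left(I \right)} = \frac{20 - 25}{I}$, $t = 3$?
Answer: $\frac{1}{2079} \approx 0.000481$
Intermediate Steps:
$n{\left(I \right)} = - \frac{5}{I}$
$\frac{n{\left(-63 \right)}}{\left(2 + t\right) 33} = \frac{\left(-5\right) \frac{1}{-63}}{\left(2 + 3\right) 33} = \frac{\left(-5\right) \left(- \frac{1}{63}\right)}{5 \cdot 33} = \frac{5}{63 \cdot 165} = \frac{5}{63} \cdot \frac{1}{165} = \frac{1}{2079}$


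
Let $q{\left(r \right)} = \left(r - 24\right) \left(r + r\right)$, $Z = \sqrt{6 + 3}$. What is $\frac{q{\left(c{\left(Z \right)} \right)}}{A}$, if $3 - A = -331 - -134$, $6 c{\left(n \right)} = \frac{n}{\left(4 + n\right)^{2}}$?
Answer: $- \frac{2351}{960400} \approx -0.0024479$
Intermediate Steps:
$Z = 3$ ($Z = \sqrt{9} = 3$)
$c{\left(n \right)} = \frac{n}{6 \left(4 + n\right)^{2}}$ ($c{\left(n \right)} = \frac{n \frac{1}{\left(4 + n\right)^{2}}}{6} = \frac{n}{6 \left(4 + n\right)^{2}}$)
$q{\left(r \right)} = 2 r \left(-24 + r\right)$ ($q{\left(r \right)} = \left(-24 + r\right) 2 r = 2 r \left(-24 + r\right)$)
$A = 200$ ($A = 3 - \left(-331 - -134\right) = 3 - \left(-331 + 134\right) = 3 - -197 = 3 + 197 = 200$)
$\frac{q{\left(c{\left(Z \right)} \right)}}{A} = \frac{2 \cdot \frac{1}{6} \cdot 3 \frac{1}{\left(4 + 3\right)^{2}} \left(-24 + \frac{1}{6} \cdot 3 \frac{1}{\left(4 + 3\right)^{2}}\right)}{200} = 2 \cdot \frac{1}{6} \cdot 3 \cdot \frac{1}{49} \left(-24 + \frac{1}{6} \cdot 3 \cdot \frac{1}{49}\right) \frac{1}{200} = 2 \cdot \frac{1}{98} \left(-24 + \frac{1}{98}\right) \frac{1}{200} = 2 \cdot \frac{1}{98} \left(- \frac{2351}{98}\right) \frac{1}{200} = \left(- \frac{2351}{4802}\right) \frac{1}{200} = - \frac{2351}{960400}$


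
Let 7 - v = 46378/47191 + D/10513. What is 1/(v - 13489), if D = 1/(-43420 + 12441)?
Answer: -15369269974357/207223602284557689 ≈ -7.4168e-5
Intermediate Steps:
D = -1/30979 (D = 1/(-30979) = -1/30979 ≈ -3.2280e-5)
v = 92480399543884/15369269974357 (v = 7 - (46378/47191 - 1/30979/10513) = 7 - (46378*(1/47191) - 1/30979*1/10513) = 7 - (46378/47191 - 1/325682227) = 7 - 1*15104490276615/15369269974357 = 7 - 15104490276615/15369269974357 = 92480399543884/15369269974357 ≈ 6.0172)
1/(v - 13489) = 1/(92480399543884/15369269974357 - 13489) = 1/(-207223602284557689/15369269974357) = -15369269974357/207223602284557689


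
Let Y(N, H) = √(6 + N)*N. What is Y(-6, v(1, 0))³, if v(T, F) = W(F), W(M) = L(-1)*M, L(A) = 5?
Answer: 0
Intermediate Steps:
W(M) = 5*M
v(T, F) = 5*F
Y(N, H) = N*√(6 + N)
Y(-6, v(1, 0))³ = (-6*√(6 - 6))³ = (-6*√0)³ = (-6*0)³ = 0³ = 0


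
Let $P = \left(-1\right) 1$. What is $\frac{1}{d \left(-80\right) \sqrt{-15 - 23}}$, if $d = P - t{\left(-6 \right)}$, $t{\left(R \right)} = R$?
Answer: $\frac{i \sqrt{38}}{15200} \approx 0.00040555 i$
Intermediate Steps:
$P = -1$
$d = 5$ ($d = -1 - -6 = -1 + 6 = 5$)
$\frac{1}{d \left(-80\right) \sqrt{-15 - 23}} = \frac{1}{5 \left(-80\right) \sqrt{-15 - 23}} = \frac{1}{\left(-400\right) \sqrt{-38}} = \frac{1}{\left(-400\right) i \sqrt{38}} = \frac{i \sqrt{38}}{15200}$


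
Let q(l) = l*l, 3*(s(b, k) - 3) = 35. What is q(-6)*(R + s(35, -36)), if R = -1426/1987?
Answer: 997800/1987 ≈ 502.16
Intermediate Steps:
s(b, k) = 44/3 (s(b, k) = 3 + (⅓)*35 = 3 + 35/3 = 44/3)
q(l) = l²
R = -1426/1987 (R = -1426*1/1987 = -1426/1987 ≈ -0.71766)
q(-6)*(R + s(35, -36)) = (-6)²*(-1426/1987 + 44/3) = 36*(83150/5961) = 997800/1987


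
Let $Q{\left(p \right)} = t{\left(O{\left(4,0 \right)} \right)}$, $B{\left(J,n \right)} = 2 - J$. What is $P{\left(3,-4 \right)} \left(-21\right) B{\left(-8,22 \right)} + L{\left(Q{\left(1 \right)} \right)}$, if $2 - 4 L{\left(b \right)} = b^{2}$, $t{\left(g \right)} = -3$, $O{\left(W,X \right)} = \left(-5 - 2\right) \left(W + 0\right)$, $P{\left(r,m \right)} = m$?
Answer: $\frac{3353}{4} \approx 838.25$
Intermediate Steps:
$O{\left(W,X \right)} = - 7 W$
$Q{\left(p \right)} = -3$
$L{\left(b \right)} = \frac{1}{2} - \frac{b^{2}}{4}$
$P{\left(3,-4 \right)} \left(-21\right) B{\left(-8,22 \right)} + L{\left(Q{\left(1 \right)} \right)} = \left(-4\right) \left(-21\right) \left(2 - -8\right) + \left(\frac{1}{2} - \frac{\left(-3\right)^{2}}{4}\right) = 84 \left(2 + 8\right) + \left(\frac{1}{2} - \frac{9}{4}\right) = 84 \cdot 10 + \left(\frac{1}{2} - \frac{9}{4}\right) = 840 - \frac{7}{4} = \frac{3353}{4}$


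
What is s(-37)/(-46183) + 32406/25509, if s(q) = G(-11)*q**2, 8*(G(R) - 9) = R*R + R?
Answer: 85107257/142797836 ≈ 0.59600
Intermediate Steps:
G(R) = 9 + R/8 + R**2/8 (G(R) = 9 + (R*R + R)/8 = 9 + (R**2 + R)/8 = 9 + (R + R**2)/8 = 9 + (R/8 + R**2/8) = 9 + R/8 + R**2/8)
s(q) = 91*q**2/4 (s(q) = (9 + (1/8)*(-11) + (1/8)*(-11)**2)*q**2 = (9 - 11/8 + (1/8)*121)*q**2 = (9 - 11/8 + 121/8)*q**2 = 91*q**2/4)
s(-37)/(-46183) + 32406/25509 = ((91/4)*(-37)**2)/(-46183) + 32406/25509 = ((91/4)*1369)*(-1/46183) + 32406*(1/25509) = (124579/4)*(-1/46183) + 982/773 = -124579/184732 + 982/773 = 85107257/142797836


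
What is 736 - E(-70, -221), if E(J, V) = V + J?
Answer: 1027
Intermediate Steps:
E(J, V) = J + V
736 - E(-70, -221) = 736 - (-70 - 221) = 736 - 1*(-291) = 736 + 291 = 1027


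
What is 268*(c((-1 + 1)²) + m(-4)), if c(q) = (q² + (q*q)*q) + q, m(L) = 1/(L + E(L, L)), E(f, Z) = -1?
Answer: -268/5 ≈ -53.600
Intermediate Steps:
m(L) = 1/(-1 + L) (m(L) = 1/(L - 1) = 1/(-1 + L))
c(q) = q + q² + q³ (c(q) = (q² + q²*q) + q = (q² + q³) + q = q + q² + q³)
268*(c((-1 + 1)²) + m(-4)) = 268*((-1 + 1)²*(1 + (-1 + 1)² + ((-1 + 1)²)²) + 1/(-1 - 4)) = 268*(0²*(1 + 0² + (0²)²) + 1/(-5)) = 268*(0*(1 + 0 + 0²) - ⅕) = 268*(0*(1 + 0 + 0) - ⅕) = 268*(0*1 - ⅕) = 268*(0 - ⅕) = 268*(-⅕) = -268/5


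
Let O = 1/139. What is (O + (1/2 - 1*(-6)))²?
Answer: 3272481/77284 ≈ 42.344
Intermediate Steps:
O = 1/139 ≈ 0.0071942
(O + (1/2 - 1*(-6)))² = (1/139 + (1/2 - 1*(-6)))² = (1/139 + (½ + 6))² = (1/139 + 13/2)² = (1809/278)² = 3272481/77284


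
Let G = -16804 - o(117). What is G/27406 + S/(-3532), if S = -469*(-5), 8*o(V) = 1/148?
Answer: -36591165091/28652205632 ≈ -1.2771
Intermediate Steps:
o(V) = 1/1184 (o(V) = (⅛)/148 = (⅛)*(1/148) = 1/1184)
S = 2345
G = -19895937/1184 (G = -16804 - 1*1/1184 = -16804 - 1/1184 = -19895937/1184 ≈ -16804.)
G/27406 + S/(-3532) = -19895937/1184/27406 + 2345/(-3532) = -19895937/1184*1/27406 + 2345*(-1/3532) = -19895937/32448704 - 2345/3532 = -36591165091/28652205632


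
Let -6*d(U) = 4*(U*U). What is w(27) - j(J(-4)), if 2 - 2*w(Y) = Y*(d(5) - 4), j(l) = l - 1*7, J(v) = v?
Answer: 291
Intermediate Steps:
d(U) = -2*U²/3 (d(U) = -2*U*U/3 = -2*U²/3)
j(l) = -7 + l (j(l) = l - 7 = -7 + l)
w(Y) = 1 + 31*Y/3 (w(Y) = 1 - Y*(-⅔*5² - 4)/2 = 1 - Y*(-⅔*25 - 4)/2 = 1 - Y*(-50/3 - 4)/2 = 1 - Y*(-62)/(2*3) = 1 - (-31)*Y/3 = 1 + 31*Y/3)
w(27) - j(J(-4)) = (1 + (31/3)*27) - (-7 - 4) = (1 + 279) - 1*(-11) = 280 + 11 = 291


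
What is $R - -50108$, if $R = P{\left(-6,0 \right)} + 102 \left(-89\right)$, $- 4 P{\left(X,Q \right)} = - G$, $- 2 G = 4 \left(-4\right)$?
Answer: $41032$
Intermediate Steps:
$G = 8$ ($G = - \frac{4 \left(-4\right)}{2} = \left(- \frac{1}{2}\right) \left(-16\right) = 8$)
$P{\left(X,Q \right)} = 2$ ($P{\left(X,Q \right)} = - \frac{\left(-1\right) 8}{4} = \left(- \frac{1}{4}\right) \left(-8\right) = 2$)
$R = -9076$ ($R = 2 + 102 \left(-89\right) = 2 - 9078 = -9076$)
$R - -50108 = -9076 - -50108 = -9076 + 50108 = 41032$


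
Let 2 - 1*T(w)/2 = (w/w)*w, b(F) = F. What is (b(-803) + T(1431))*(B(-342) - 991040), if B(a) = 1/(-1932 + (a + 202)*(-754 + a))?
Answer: 78528705390837/21644 ≈ 3.6282e+9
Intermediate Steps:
B(a) = 1/(-1932 + (-754 + a)*(202 + a)) (B(a) = 1/(-1932 + (202 + a)*(-754 + a)) = 1/(-1932 + (-754 + a)*(202 + a)))
T(w) = 4 - 2*w (T(w) = 4 - 2*w/w*w = 4 - 2*w)
(b(-803) + T(1431))*(B(-342) - 991040) = (-803 + (4 - 2*1431))*(1/(-154240 + (-342)**2 - 552*(-342)) - 991040) = (-803 + (4 - 2862))*(1/(-154240 + 116964 + 188784) - 991040) = (-803 - 2858)*(1/151508 - 991040) = -3661*(1/151508 - 991040) = -3661*(-150150488319/151508) = 78528705390837/21644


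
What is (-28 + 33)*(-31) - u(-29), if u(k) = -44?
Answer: -111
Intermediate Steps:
(-28 + 33)*(-31) - u(-29) = (-28 + 33)*(-31) - 1*(-44) = 5*(-31) + 44 = -155 + 44 = -111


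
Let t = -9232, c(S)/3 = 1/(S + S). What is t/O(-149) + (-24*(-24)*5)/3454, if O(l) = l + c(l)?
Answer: 4815155072/76687435 ≈ 62.789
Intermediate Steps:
c(S) = 3/(2*S) (c(S) = 3/(S + S) = 3/((2*S)) = 3*(1/(2*S)) = 3/(2*S))
O(l) = l + 3/(2*l)
t/O(-149) + (-24*(-24)*5)/3454 = -9232/(-149 + (3/2)/(-149)) + (-24*(-24)*5)/3454 = -9232/(-149 + (3/2)*(-1/149)) + (576*5)*(1/3454) = -9232/(-149 - 3/298) + 2880*(1/3454) = -9232/(-44405/298) + 1440/1727 = -9232*(-298/44405) + 1440/1727 = 2751136/44405 + 1440/1727 = 4815155072/76687435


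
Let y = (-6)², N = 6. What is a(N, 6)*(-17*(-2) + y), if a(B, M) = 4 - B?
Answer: -140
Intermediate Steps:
y = 36
a(N, 6)*(-17*(-2) + y) = (4 - 1*6)*(-17*(-2) + 36) = (4 - 6)*(34 + 36) = -2*70 = -140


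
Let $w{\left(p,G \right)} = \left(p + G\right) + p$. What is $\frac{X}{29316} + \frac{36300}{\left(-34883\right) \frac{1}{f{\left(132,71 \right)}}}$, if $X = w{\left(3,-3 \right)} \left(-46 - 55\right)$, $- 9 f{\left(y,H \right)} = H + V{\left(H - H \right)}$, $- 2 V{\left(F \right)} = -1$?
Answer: $\frac{8443676251}{1022630028} \approx 8.2568$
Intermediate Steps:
$V{\left(F \right)} = \frac{1}{2}$ ($V{\left(F \right)} = \left(- \frac{1}{2}\right) \left(-1\right) = \frac{1}{2}$)
$w{\left(p,G \right)} = G + 2 p$ ($w{\left(p,G \right)} = \left(G + p\right) + p = G + 2 p$)
$f{\left(y,H \right)} = - \frac{1}{18} - \frac{H}{9}$ ($f{\left(y,H \right)} = - \frac{H + \frac{1}{2}}{9} = - \frac{\frac{1}{2} + H}{9} = - \frac{1}{18} - \frac{H}{9}$)
$X = -303$ ($X = \left(-3 + 2 \cdot 3\right) \left(-46 - 55\right) = \left(-3 + 6\right) \left(-101\right) = 3 \left(-101\right) = -303$)
$\frac{X}{29316} + \frac{36300}{\left(-34883\right) \frac{1}{f{\left(132,71 \right)}}} = - \frac{303}{29316} + \frac{36300}{\left(-34883\right) \frac{1}{- \frac{1}{18} - \frac{71}{9}}} = \left(-303\right) \frac{1}{29316} + \frac{36300}{\left(-34883\right) \frac{1}{- \frac{1}{18} - \frac{71}{9}}} = - \frac{101}{9772} + \frac{36300}{\left(-34883\right) \frac{1}{- \frac{143}{18}}} = - \frac{101}{9772} + \frac{36300}{\left(-34883\right) \left(- \frac{18}{143}\right)} = - \frac{101}{9772} + \frac{36300}{\frac{627894}{143}} = - \frac{101}{9772} + 36300 \cdot \frac{143}{627894} = - \frac{101}{9772} + \frac{865150}{104649} = \frac{8443676251}{1022630028}$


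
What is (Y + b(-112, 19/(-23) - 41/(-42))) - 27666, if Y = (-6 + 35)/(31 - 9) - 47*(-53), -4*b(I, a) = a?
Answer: -1069983767/42504 ≈ -25174.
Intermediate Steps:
b(I, a) = -a/4
Y = 54831/22 (Y = 29/22 + 2491 = 54831/22 ≈ 2492.3)
(Y + b(-112, 19/(-23) - 41/(-42))) - 27666 = (54831/22 - (19/(-23) - 41/(-42))/4) - 27666 = (54831/22 - (19*(-1/23) - 41*(-1/42))/4) - 27666 = (54831/22 - (-19/23 + 41/42)/4) - 27666 = (54831/22 - ¼*145/966) - 27666 = (54831/22 - 145/3864) - 27666 = 105931897/42504 - 27666 = -1069983767/42504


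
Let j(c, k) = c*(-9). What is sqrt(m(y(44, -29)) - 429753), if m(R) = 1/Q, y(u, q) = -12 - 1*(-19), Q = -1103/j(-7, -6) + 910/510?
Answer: I*sqrt(30467945098110)/8420 ≈ 655.56*I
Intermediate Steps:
j(c, k) = -9*c
Q = -16840/1071 (Q = -1103/((-9*(-7))) + 910/510 = -1103/63 + 910*(1/510) = -1103*1/63 + 91/51 = -1103/63 + 91/51 = -16840/1071 ≈ -15.724)
y(u, q) = 7 (y(u, q) = -12 + 19 = 7)
m(R) = -1071/16840 (m(R) = 1/(-16840/1071) = -1071/16840)
sqrt(m(y(44, -29)) - 429753) = sqrt(-1071/16840 - 429753) = sqrt(-7237041591/16840) = I*sqrt(30467945098110)/8420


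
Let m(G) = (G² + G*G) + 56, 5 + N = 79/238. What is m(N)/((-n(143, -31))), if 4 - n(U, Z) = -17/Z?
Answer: -87430943/3030454 ≈ -28.851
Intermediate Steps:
n(U, Z) = 4 + 17/Z (n(U, Z) = 4 - (-17)/Z = 4 + 17/Z)
N = -1111/238 (N = -5 + 79/238 = -1111/238 ≈ -4.6681)
m(G) = 56 + 2*G² (m(G) = (G² + G²) + 56 = 2*G² + 56 = 56 + 2*G²)
m(N)/((-n(143, -31))) = (56 + 2*(-1111/238)²)/((-(4 + 17/(-31)))) = (56 + 2*(1234321/56644))/((-(4 + 17*(-1/31)))) = (56 + 1234321/28322)/((-(4 - 17/31))) = 2820353/(28322*((-1*107/31))) = 2820353/(28322*(-107/31)) = (2820353/28322)*(-31/107) = -87430943/3030454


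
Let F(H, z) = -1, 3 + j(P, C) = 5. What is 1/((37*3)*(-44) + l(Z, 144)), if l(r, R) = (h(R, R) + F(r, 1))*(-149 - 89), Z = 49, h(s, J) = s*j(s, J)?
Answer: -1/73190 ≈ -1.3663e-5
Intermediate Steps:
j(P, C) = 2 (j(P, C) = -3 + 5 = 2)
h(s, J) = 2*s (h(s, J) = s*2 = 2*s)
l(r, R) = 238 - 476*R (l(r, R) = (2*R - 1)*(-149 - 89) = (-1 + 2*R)*(-238) = 238 - 476*R)
1/((37*3)*(-44) + l(Z, 144)) = 1/((37*3)*(-44) + (238 - 476*144)) = 1/(111*(-44) + (238 - 68544)) = 1/(-4884 - 68306) = 1/(-73190) = -1/73190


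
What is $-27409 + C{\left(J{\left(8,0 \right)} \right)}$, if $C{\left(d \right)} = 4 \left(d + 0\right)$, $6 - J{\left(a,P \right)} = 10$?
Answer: $-27425$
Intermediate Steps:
$J{\left(a,P \right)} = -4$ ($J{\left(a,P \right)} = 6 - 10 = -4$)
$C{\left(d \right)} = 4 d$
$-27409 + C{\left(J{\left(8,0 \right)} \right)} = -27409 + 4 \left(-4\right) = -27409 - 16 = -27425$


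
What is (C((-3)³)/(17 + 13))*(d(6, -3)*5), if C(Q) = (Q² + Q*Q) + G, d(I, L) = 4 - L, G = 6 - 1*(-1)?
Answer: 10255/6 ≈ 1709.2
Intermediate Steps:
G = 7 (G = 6 + 1 = 7)
C(Q) = 7 + 2*Q² (C(Q) = (Q² + Q*Q) + 7 = (Q² + Q²) + 7 = 2*Q² + 7 = 7 + 2*Q²)
(C((-3)³)/(17 + 13))*(d(6, -3)*5) = ((7 + 2*((-3)³)²)/(17 + 13))*((4 - 1*(-3))*5) = ((7 + 2*(-27)²)/30)*((4 + 3)*5) = ((7 + 2*729)/30)*(7*5) = ((7 + 1458)/30)*35 = ((1/30)*1465)*35 = (293/6)*35 = 10255/6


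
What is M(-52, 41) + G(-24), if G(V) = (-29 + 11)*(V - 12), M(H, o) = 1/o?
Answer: 26569/41 ≈ 648.02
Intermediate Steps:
G(V) = 216 - 18*V (G(V) = -18*(-12 + V) = 216 - 18*V)
M(-52, 41) + G(-24) = 1/41 + (216 - 18*(-24)) = 1/41 + (216 + 432) = 1/41 + 648 = 26569/41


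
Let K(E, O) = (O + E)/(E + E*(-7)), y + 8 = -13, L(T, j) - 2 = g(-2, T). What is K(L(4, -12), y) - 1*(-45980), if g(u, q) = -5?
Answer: 137936/3 ≈ 45979.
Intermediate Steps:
L(T, j) = -3 (L(T, j) = 2 - 5 = -3)
y = -21 (y = -8 - 13 = -21)
K(E, O) = -(E + O)/(6*E) (K(E, O) = (E + O)/(E - 7*E) = (E + O)/((-6*E)) = (E + O)*(-1/(6*E)) = -(E + O)/(6*E))
K(L(4, -12), y) - 1*(-45980) = (⅙)*(-1*(-3) - 1*(-21))/(-3) - 1*(-45980) = (⅙)*(-⅓)*(3 + 21) + 45980 = (⅙)*(-⅓)*24 + 45980 = -4/3 + 45980 = 137936/3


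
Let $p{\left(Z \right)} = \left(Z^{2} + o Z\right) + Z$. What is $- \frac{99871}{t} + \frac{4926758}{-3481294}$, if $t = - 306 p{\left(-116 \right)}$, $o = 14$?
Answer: $- \frac{509271178991}{367081564536} \approx -1.3874$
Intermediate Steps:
$p{\left(Z \right)} = Z^{2} + 15 Z$ ($p{\left(Z \right)} = \left(Z^{2} + 14 Z\right) + Z = Z^{2} + 15 Z$)
$t = -3585096$ ($t = - 306 \left(- 116 \left(15 - 116\right)\right) = - 306 \left(\left(-116\right) \left(-101\right)\right) = \left(-306\right) 11716 = -3585096$)
$- \frac{99871}{t} + \frac{4926758}{-3481294} = - \frac{99871}{-3585096} + \frac{4926758}{-3481294} = \left(-99871\right) \left(- \frac{1}{3585096}\right) + 4926758 \left(- \frac{1}{3481294}\right) = \frac{99871}{3585096} - \frac{2463379}{1740647} = - \frac{509271178991}{367081564536}$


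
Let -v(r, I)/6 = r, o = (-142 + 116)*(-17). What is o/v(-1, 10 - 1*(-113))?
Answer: 221/3 ≈ 73.667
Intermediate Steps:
o = 442 (o = -26*(-17) = 442)
v(r, I) = -6*r
o/v(-1, 10 - 1*(-113)) = 442/((-6*(-1))) = 442/6 = 442*(1/6) = 221/3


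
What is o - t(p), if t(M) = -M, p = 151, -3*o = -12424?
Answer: 12877/3 ≈ 4292.3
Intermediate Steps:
o = 12424/3 (o = -⅓*(-12424) = 12424/3 ≈ 4141.3)
o - t(p) = 12424/3 - (-1)*151 = 12424/3 - 1*(-151) = 12424/3 + 151 = 12877/3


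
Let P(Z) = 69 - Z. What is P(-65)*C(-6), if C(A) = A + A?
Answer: -1608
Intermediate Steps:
C(A) = 2*A
P(-65)*C(-6) = (69 - 1*(-65))*(2*(-6)) = (69 + 65)*(-12) = 134*(-12) = -1608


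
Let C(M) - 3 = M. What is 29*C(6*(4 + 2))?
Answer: 1131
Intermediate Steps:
C(M) = 3 + M
29*C(6*(4 + 2)) = 29*(3 + 6*(4 + 2)) = 29*(3 + 6*6) = 29*(3 + 36) = 29*39 = 1131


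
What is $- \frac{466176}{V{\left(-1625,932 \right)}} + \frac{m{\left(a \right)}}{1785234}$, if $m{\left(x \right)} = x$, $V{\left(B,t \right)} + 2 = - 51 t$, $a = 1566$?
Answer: $\frac{69358973619}{7071609413} \approx 9.8081$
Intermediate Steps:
$V{\left(B,t \right)} = -2 - 51 t$
$- \frac{466176}{V{\left(-1625,932 \right)}} + \frac{m{\left(a \right)}}{1785234} = - \frac{466176}{-2 - 47532} + \frac{1566}{1785234} = - \frac{466176}{-2 - 47532} + 1566 \cdot \frac{1}{1785234} = - \frac{466176}{-47534} + \frac{261}{297539} = \left(-466176\right) \left(- \frac{1}{47534}\right) + \frac{261}{297539} = \frac{233088}{23767} + \frac{261}{297539} = \frac{69358973619}{7071609413}$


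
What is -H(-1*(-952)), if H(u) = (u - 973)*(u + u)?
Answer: 39984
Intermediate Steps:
H(u) = 2*u*(-973 + u) (H(u) = (-973 + u)*(2*u) = 2*u*(-973 + u))
-H(-1*(-952)) = -2*(-1*(-952))*(-973 - 1*(-952)) = -2*952*(-973 + 952) = -2*952*(-21) = -1*(-39984) = 39984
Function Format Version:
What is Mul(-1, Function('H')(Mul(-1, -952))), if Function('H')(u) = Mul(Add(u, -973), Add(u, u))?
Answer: 39984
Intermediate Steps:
Function('H')(u) = Mul(2, u, Add(-973, u)) (Function('H')(u) = Mul(Add(-973, u), Mul(2, u)) = Mul(2, u, Add(-973, u)))
Mul(-1, Function('H')(Mul(-1, -952))) = Mul(-1, Mul(2, Mul(-1, -952), Add(-973, Mul(-1, -952)))) = Mul(-1, Mul(2, 952, Add(-973, 952))) = Mul(-1, Mul(2, 952, -21)) = Mul(-1, -39984) = 39984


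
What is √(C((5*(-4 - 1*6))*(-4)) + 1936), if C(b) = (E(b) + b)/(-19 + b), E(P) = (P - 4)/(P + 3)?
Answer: 14*√272302373/5249 ≈ 44.013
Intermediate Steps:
E(P) = (-4 + P)/(3 + P)
C(b) = (b + (-4 + b)/(3 + b))/(-19 + b) (C(b) = ((-4 + b)/(3 + b) + b)/(-19 + b) = (b + (-4 + b)/(3 + b))/(-19 + b))
√(C((5*(-4 - 1*6))*(-4)) + 1936) = √((-4 + (5*(-4 - 1*6))*(-4) + ((5*(-4 - 1*6))*(-4))*(3 + (5*(-4 - 1*6))*(-4)))/((-19 + (5*(-4 - 1*6))*(-4))*(3 + (5*(-4 - 1*6))*(-4))) + 1936) = √((-4 + (5*(-4 - 6))*(-4) + ((5*(-4 - 6))*(-4))*(3 + (5*(-4 - 6))*(-4)))/((-19 + (5*(-4 - 6))*(-4))*(3 + (5*(-4 - 6))*(-4))) + 1936) = √((-4 + (5*(-10))*(-4) + ((5*(-10))*(-4))*(3 + (5*(-10))*(-4)))/((-19 + (5*(-10))*(-4))*(3 + (5*(-10))*(-4))) + 1936) = √((-4 - 50*(-4) + (-50*(-4))*(3 - 50*(-4)))/((-19 - 50*(-4))*(3 - 50*(-4))) + 1936) = √((-4 + 200 + 200*(3 + 200))/((-19 + 200)*(3 + 200)) + 1936) = √((-4 + 200 + 200*203)/(181*203) + 1936) = √((1/181)*(1/203)*(-4 + 200 + 40600) + 1936) = √((1/181)*(1/203)*40796 + 1936) = √(5828/5249 + 1936) = √(10167892/5249) = 14*√272302373/5249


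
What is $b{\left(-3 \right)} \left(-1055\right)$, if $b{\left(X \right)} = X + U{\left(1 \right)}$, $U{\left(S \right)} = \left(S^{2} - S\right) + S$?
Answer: $2110$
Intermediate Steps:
$U{\left(S \right)} = S^{2}$
$b{\left(X \right)} = 1 + X$ ($b{\left(X \right)} = X + 1^{2} = X + 1 = 1 + X$)
$b{\left(-3 \right)} \left(-1055\right) = \left(1 - 3\right) \left(-1055\right) = \left(-2\right) \left(-1055\right) = 2110$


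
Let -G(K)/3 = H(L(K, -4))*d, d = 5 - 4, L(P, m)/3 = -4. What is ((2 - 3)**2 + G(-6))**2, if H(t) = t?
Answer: 1369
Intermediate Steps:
L(P, m) = -12 (L(P, m) = 3*(-4) = -12)
d = 1
G(K) = 36 (G(K) = -(-36) = -3*(-12) = 36)
((2 - 3)**2 + G(-6))**2 = ((2 - 3)**2 + 36)**2 = ((-1)**2 + 36)**2 = (1 + 36)**2 = 37**2 = 1369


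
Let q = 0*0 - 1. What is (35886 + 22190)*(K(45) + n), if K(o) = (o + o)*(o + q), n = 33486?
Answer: 2174713896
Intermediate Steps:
q = -1 (q = 0 - 1 = -1)
K(o) = 2*o*(-1 + o) (K(o) = (o + o)*(o - 1) = (2*o)*(-1 + o) = 2*o*(-1 + o))
(35886 + 22190)*(K(45) + n) = (35886 + 22190)*(2*45*(-1 + 45) + 33486) = 58076*(2*45*44 + 33486) = 58076*(3960 + 33486) = 58076*37446 = 2174713896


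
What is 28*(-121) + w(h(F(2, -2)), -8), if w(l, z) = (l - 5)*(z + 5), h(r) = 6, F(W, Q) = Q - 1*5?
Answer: -3391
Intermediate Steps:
F(W, Q) = -5 + Q (F(W, Q) = Q - 5 = -5 + Q)
w(l, z) = (-5 + l)*(5 + z)
28*(-121) + w(h(F(2, -2)), -8) = 28*(-121) + (-25 - 5*(-8) + 5*6 + 6*(-8)) = -3388 + (-25 + 40 + 30 - 48) = -3388 - 3 = -3391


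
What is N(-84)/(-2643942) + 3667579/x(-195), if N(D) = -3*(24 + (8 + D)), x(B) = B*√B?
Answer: -26/440657 + 3667579*I*√195/38025 ≈ -5.9003e-5 + 1346.9*I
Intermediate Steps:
x(B) = B^(3/2)
N(D) = -96 - 3*D (N(D) = -3*(32 + D) = -96 - 3*D)
N(-84)/(-2643942) + 3667579/x(-195) = (-96 - 3*(-84))/(-2643942) + 3667579/((-195)^(3/2)) = (-96 + 252)*(-1/2643942) + 3667579/((-195*I*√195)) = 156*(-1/2643942) + 3667579*(I*√195/38025) = -26/440657 + 3667579*I*√195/38025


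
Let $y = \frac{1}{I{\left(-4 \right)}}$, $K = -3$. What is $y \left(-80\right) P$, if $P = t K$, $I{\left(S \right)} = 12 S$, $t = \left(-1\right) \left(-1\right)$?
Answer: $-5$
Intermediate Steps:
$t = 1$
$P = -3$ ($P = 1 \left(-3\right) = -3$)
$y = - \frac{1}{48}$ ($y = \frac{1}{12 \left(-4\right)} = \frac{1}{-48} = - \frac{1}{48} \approx -0.020833$)
$y \left(-80\right) P = \left(- \frac{1}{48}\right) \left(-80\right) \left(-3\right) = \frac{5}{3} \left(-3\right) = -5$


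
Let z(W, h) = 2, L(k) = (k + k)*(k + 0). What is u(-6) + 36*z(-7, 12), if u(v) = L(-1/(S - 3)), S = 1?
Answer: 145/2 ≈ 72.500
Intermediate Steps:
L(k) = 2*k**2 (L(k) = (2*k)*k = 2*k**2)
u(v) = 1/2 (u(v) = 2*(-1/(1 - 3))**2 = 2*(-1/(-2))**2 = 2*(-1*(-1/2))**2 = 2*(1/2)**2 = 2*(1/4) = 1/2)
u(-6) + 36*z(-7, 12) = 1/2 + 36*2 = 1/2 + 72 = 145/2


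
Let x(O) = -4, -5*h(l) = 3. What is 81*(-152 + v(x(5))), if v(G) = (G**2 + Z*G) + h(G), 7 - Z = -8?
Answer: -79623/5 ≈ -15925.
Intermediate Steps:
Z = 15 (Z = 7 - 1*(-8) = 7 + 8 = 15)
h(l) = -3/5 (h(l) = -1/5*3 = -3/5)
v(G) = -3/5 + G**2 + 15*G (v(G) = (G**2 + 15*G) - 3/5 = -3/5 + G**2 + 15*G)
81*(-152 + v(x(5))) = 81*(-152 + (-3/5 + (-4)**2 + 15*(-4))) = 81*(-152 + (-3/5 + 16 - 60)) = 81*(-152 - 223/5) = 81*(-983/5) = -79623/5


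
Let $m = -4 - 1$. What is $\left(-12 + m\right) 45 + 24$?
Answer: $-741$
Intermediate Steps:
$m = -5$ ($m = -4 - 1 = -5$)
$\left(-12 + m\right) 45 + 24 = \left(-12 - 5\right) 45 + 24 = \left(-17\right) 45 + 24 = -765 + 24 = -741$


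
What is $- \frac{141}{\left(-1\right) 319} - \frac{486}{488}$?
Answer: $- \frac{43113}{77836} \approx -0.55389$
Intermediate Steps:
$- \frac{141}{\left(-1\right) 319} - \frac{486}{488} = - \frac{141}{-319} - \frac{243}{244} = \left(-141\right) \left(- \frac{1}{319}\right) - \frac{243}{244} = \frac{141}{319} - \frac{243}{244} = - \frac{43113}{77836}$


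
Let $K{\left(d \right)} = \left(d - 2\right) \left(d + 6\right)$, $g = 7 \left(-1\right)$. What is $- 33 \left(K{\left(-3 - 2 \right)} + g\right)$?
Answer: $462$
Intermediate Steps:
$g = -7$
$K{\left(d \right)} = \left(-2 + d\right) \left(6 + d\right)$
$- 33 \left(K{\left(-3 - 2 \right)} + g\right) = - 33 \left(\left(-12 + \left(-3 - 2\right)^{2} + 4 \left(-3 - 2\right)\right) - 7\right) = - 33 \left(\left(-12 + \left(-5\right)^{2} + 4 \left(-5\right)\right) - 7\right) = - 33 \left(\left(-12 + 25 - 20\right) - 7\right) = - 33 \left(-7 - 7\right) = \left(-33\right) \left(-14\right) = 462$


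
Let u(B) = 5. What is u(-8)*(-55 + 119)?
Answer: 320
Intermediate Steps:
u(-8)*(-55 + 119) = 5*(-55 + 119) = 5*64 = 320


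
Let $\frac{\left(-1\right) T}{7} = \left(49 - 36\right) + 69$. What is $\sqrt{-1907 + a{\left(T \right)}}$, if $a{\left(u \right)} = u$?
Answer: $i \sqrt{2481} \approx 49.81 i$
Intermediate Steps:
$T = -574$ ($T = - 7 \left(\left(49 - 36\right) + 69\right) = - 7 \left(13 + 69\right) = \left(-7\right) 82 = -574$)
$\sqrt{-1907 + a{\left(T \right)}} = \sqrt{-1907 - 574} = \sqrt{-2481} = i \sqrt{2481}$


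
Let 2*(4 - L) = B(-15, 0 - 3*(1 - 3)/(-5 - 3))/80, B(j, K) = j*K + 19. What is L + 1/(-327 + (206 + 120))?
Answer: 1799/640 ≈ 2.8109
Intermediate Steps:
B(j, K) = 19 + K*j (B(j, K) = K*j + 19 = 19 + K*j)
L = 2439/640 (L = 4 - (19 + (0 - 3*(1 - 3)/(-5 - 3))*(-15))/(2*80) = 4 - (19 + (0 - (-6)/(-8))*(-15))/(2*80) = 4 - (19 + (0 - (-6)*(-1)/8)*(-15))/(2*80) = 4 - (19 + (0 - 3*¼)*(-15))/(2*80) = 4 - (19 + (0 - ¾)*(-15))/(2*80) = 4 - (19 - ¾*(-15))/(2*80) = 4 - (19 + 45/4)/(2*80) = 4 - 121/(8*80) = 4 - ½*121/320 = 4 - 121/640 = 2439/640 ≈ 3.8109)
L + 1/(-327 + (206 + 120)) = 2439/640 + 1/(-327 + (206 + 120)) = 2439/640 + 1/(-327 + 326) = 2439/640 + 1/(-1) = 2439/640 - 1 = 1799/640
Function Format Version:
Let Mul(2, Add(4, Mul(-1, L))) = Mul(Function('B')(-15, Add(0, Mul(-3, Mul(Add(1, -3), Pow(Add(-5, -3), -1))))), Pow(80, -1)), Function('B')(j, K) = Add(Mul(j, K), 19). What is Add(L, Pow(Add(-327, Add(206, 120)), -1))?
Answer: Rational(1799, 640) ≈ 2.8109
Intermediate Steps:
Function('B')(j, K) = Add(19, Mul(K, j)) (Function('B')(j, K) = Add(Mul(K, j), 19) = Add(19, Mul(K, j)))
L = Rational(2439, 640) (L = Add(4, Mul(Rational(-1, 2), Mul(Add(19, Mul(Add(0, Mul(-3, Mul(Add(1, -3), Pow(Add(-5, -3), -1)))), -15)), Pow(80, -1)))) = Add(4, Mul(Rational(-1, 2), Mul(Add(19, Mul(Add(0, Mul(-3, Mul(-2, Pow(-8, -1)))), -15)), Rational(1, 80)))) = Add(4, Mul(Rational(-1, 2), Mul(Add(19, Mul(Add(0, Mul(-3, Mul(-2, Rational(-1, 8)))), -15)), Rational(1, 80)))) = Add(4, Mul(Rational(-1, 2), Mul(Add(19, Mul(Add(0, Mul(-3, Rational(1, 4))), -15)), Rational(1, 80)))) = Add(4, Mul(Rational(-1, 2), Mul(Add(19, Mul(Add(0, Rational(-3, 4)), -15)), Rational(1, 80)))) = Add(4, Mul(Rational(-1, 2), Mul(Add(19, Mul(Rational(-3, 4), -15)), Rational(1, 80)))) = Add(4, Mul(Rational(-1, 2), Mul(Add(19, Rational(45, 4)), Rational(1, 80)))) = Add(4, Mul(Rational(-1, 2), Mul(Rational(121, 4), Rational(1, 80)))) = Add(4, Mul(Rational(-1, 2), Rational(121, 320))) = Add(4, Rational(-121, 640)) = Rational(2439, 640) ≈ 3.8109)
Add(L, Pow(Add(-327, Add(206, 120)), -1)) = Add(Rational(2439, 640), Pow(Add(-327, Add(206, 120)), -1)) = Add(Rational(2439, 640), Pow(Add(-327, 326), -1)) = Add(Rational(2439, 640), Pow(-1, -1)) = Add(Rational(2439, 640), -1) = Rational(1799, 640)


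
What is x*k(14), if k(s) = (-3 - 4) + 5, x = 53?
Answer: -106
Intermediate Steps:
k(s) = -2 (k(s) = -7 + 5 = -2)
x*k(14) = 53*(-2) = -106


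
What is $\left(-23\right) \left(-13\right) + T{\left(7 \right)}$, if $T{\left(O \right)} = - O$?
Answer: $292$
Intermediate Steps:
$\left(-23\right) \left(-13\right) + T{\left(7 \right)} = \left(-23\right) \left(-13\right) - 7 = 299 - 7 = 292$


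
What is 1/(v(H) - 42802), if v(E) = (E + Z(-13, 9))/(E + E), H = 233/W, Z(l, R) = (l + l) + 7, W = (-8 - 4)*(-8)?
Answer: -466/19947323 ≈ -2.3362e-5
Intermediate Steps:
W = 96 (W = -12*(-8) = 96)
Z(l, R) = 7 + 2*l (Z(l, R) = 2*l + 7 = 7 + 2*l)
H = 233/96 ≈ 2.4271
v(E) = (-19 + E)/(2*E) (v(E) = (E + (7 + 2*(-13)))/(E + E) = (E + (7 - 26))/((2*E)) = (E - 19)*(1/(2*E)) = (-19 + E)*(1/(2*E)) = (-19 + E)/(2*E))
1/(v(H) - 42802) = 1/((-19 + 233/96)/(2*(233/96)) - 42802) = 1/((½)*(96/233)*(-1591/96) - 42802) = 1/(-1591/466 - 42802) = 1/(-19947323/466) = -466/19947323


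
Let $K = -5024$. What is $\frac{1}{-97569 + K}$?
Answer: $- \frac{1}{102593} \approx -9.7473 \cdot 10^{-6}$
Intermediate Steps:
$\frac{1}{-97569 + K} = \frac{1}{-97569 - 5024} = \frac{1}{-102593} = - \frac{1}{102593}$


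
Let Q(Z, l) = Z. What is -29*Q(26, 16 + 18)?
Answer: -754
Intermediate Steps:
-29*Q(26, 16 + 18) = -29*26 = -754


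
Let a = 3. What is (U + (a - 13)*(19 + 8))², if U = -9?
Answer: 77841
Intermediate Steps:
(U + (a - 13)*(19 + 8))² = (-9 + (3 - 13)*(19 + 8))² = (-9 - 10*27)² = (-9 - 270)² = (-279)² = 77841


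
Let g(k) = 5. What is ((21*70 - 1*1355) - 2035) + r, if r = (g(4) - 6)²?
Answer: -1919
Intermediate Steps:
r = 1 (r = (5 - 6)² = (-1)² = 1)
((21*70 - 1*1355) - 2035) + r = ((21*70 - 1*1355) - 2035) + 1 = ((1470 - 1355) - 2035) + 1 = (115 - 2035) + 1 = -1920 + 1 = -1919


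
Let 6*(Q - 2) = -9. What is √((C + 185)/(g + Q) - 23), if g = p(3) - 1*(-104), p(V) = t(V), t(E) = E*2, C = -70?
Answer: I*√1072513/221 ≈ 4.6861*I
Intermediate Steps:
t(E) = 2*E
Q = ½ (Q = 2 + (⅙)*(-9) = 2 - 3/2 = ½ ≈ 0.50000)
p(V) = 2*V
g = 110 (g = 2*3 - 1*(-104) = 6 + 104 = 110)
√((C + 185)/(g + Q) - 23) = √((-70 + 185)/(110 + ½) - 23) = √(115/(221/2) - 23) = √(115*(2/221) - 23) = √(230/221 - 23) = √(-4853/221) = I*√1072513/221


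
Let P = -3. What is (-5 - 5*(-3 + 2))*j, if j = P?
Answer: 0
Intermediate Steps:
j = -3
(-5 - 5*(-3 + 2))*j = (-5 - 5*(-3 + 2))*(-3) = (-5 - 5*(-1))*(-3) = (-5 + 5)*(-3) = 0*(-3) = 0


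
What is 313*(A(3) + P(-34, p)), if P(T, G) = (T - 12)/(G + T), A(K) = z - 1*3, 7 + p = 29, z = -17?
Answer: -30361/6 ≈ -5060.2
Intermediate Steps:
p = 22 (p = -7 + 29 = 22)
A(K) = -20 (A(K) = -17 - 1*3 = -17 - 3 = -20)
P(T, G) = (-12 + T)/(G + T)
313*(A(3) + P(-34, p)) = 313*(-20 + (-12 - 34)/(22 - 34)) = 313*(-20 - 46/(-12)) = 313*(-20 - 1/12*(-46)) = 313*(-20 + 23/6) = 313*(-97/6) = -30361/6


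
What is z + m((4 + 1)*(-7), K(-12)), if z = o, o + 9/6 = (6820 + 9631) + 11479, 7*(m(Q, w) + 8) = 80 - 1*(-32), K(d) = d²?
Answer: 55873/2 ≈ 27937.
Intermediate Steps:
m(Q, w) = 8 (m(Q, w) = -8 + (80 - 1*(-32))/7 = -8 + (80 + 32)/7 = -8 + (⅐)*112 = -8 + 16 = 8)
o = 55857/2 (o = -3/2 + ((6820 + 9631) + 11479) = -3/2 + (16451 + 11479) = -3/2 + 27930 = 55857/2 ≈ 27929.)
z = 55857/2 ≈ 27929.
z + m((4 + 1)*(-7), K(-12)) = 55857/2 + 8 = 55873/2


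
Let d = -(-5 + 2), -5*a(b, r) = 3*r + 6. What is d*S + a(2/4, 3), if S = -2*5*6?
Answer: -183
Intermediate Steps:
a(b, r) = -6/5 - 3*r/5 (a(b, r) = -(3*r + 6)/5 = -(6 + 3*r)/5 = -6/5 - 3*r/5)
d = 3 (d = -1*(-3) = 3)
S = -60 (S = -10*6 = -60)
d*S + a(2/4, 3) = 3*(-60) + (-6/5 - ⅗*3) = -180 + (-6/5 - 9/5) = -180 - 3 = -183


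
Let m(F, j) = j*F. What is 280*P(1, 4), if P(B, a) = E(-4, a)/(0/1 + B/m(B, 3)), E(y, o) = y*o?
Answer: -13440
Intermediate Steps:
m(F, j) = F*j
E(y, o) = o*y
P(B, a) = -12*a (P(B, a) = (a*(-4))/(0/1 + B/((B*3))) = (-4*a)/(0*1 + B/((3*B))) = (-4*a)/(0 + B*(1/(3*B))) = (-4*a)/(0 + ⅓) = (-4*a)/(⅓) = -4*a*3 = -12*a)
280*P(1, 4) = 280*(-12*4) = 280*(-48) = -13440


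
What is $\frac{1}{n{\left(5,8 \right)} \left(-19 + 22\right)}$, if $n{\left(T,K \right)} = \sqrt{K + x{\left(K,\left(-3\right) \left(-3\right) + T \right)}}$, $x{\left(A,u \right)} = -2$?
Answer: $\frac{\sqrt{6}}{18} \approx 0.13608$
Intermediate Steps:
$n{\left(T,K \right)} = \sqrt{-2 + K}$ ($n{\left(T,K \right)} = \sqrt{K - 2} = \sqrt{-2 + K}$)
$\frac{1}{n{\left(5,8 \right)} \left(-19 + 22\right)} = \frac{1}{\sqrt{-2 + 8} \left(-19 + 22\right)} = \frac{1}{\sqrt{6} \cdot 3} = \frac{1}{3 \sqrt{6}} = \frac{\sqrt{6}}{18}$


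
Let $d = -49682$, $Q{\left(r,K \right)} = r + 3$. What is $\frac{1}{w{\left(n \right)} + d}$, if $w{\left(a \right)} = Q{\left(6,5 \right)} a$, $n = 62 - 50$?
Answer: $- \frac{1}{49574} \approx -2.0172 \cdot 10^{-5}$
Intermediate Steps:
$n = 12$
$Q{\left(r,K \right)} = 3 + r$
$w{\left(a \right)} = 9 a$ ($w{\left(a \right)} = \left(3 + 6\right) a = 9 a$)
$\frac{1}{w{\left(n \right)} + d} = \frac{1}{9 \cdot 12 - 49682} = \frac{1}{108 - 49682} = \frac{1}{-49574} = - \frac{1}{49574}$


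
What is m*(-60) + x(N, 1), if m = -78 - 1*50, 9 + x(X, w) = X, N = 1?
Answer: 7672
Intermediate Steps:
x(X, w) = -9 + X
m = -128 (m = -78 - 50 = -128)
m*(-60) + x(N, 1) = -128*(-60) + (-9 + 1) = 7680 - 8 = 7672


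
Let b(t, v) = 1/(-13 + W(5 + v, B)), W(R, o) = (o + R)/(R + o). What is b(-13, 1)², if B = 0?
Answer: 1/144 ≈ 0.0069444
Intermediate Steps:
W(R, o) = 1 (W(R, o) = (R + o)/(R + o) = 1)
b(t, v) = -1/12 (b(t, v) = 1/(-13 + 1) = 1/(-12) = -1/12)
b(-13, 1)² = (-1/12)² = 1/144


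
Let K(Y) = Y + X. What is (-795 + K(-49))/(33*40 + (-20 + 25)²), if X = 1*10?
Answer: -834/1345 ≈ -0.62007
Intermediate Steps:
X = 10
K(Y) = 10 + Y (K(Y) = Y + 10 = 10 + Y)
(-795 + K(-49))/(33*40 + (-20 + 25)²) = (-795 + (10 - 49))/(33*40 + (-20 + 25)²) = (-795 - 39)/(1320 + 5²) = -834/(1320 + 25) = -834/1345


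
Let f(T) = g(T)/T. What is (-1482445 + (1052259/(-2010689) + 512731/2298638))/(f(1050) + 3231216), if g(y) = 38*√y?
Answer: -152934639385763180591975700/333344409838344377934835771 + 34258170455887347865*√42/1333377639353377511739343084 ≈ -0.45879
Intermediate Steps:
f(T) = 38/√T (f(T) = (38*√T)/T = 38/√T)
(-1482445 + (1052259/(-2010689) + 512731/2298638))/(f(1050) + 3231216) = (-1482445 + (1052259/(-2010689) + 512731/2298638))/(38/√1050 + 3231216) = (-1482445 + (1052259*(-1/2010689) + 512731*(1/2298638)))/(38*(√42/210) + 3231216) = (-1482445 + (-1052259/2010689 + 512731/2298638))/(19*√42/105 + 3231216) = (-1482445 - 1387819941583/4621846141582)/(3231216 + 19*√42/105) = -6851634091177469573/(4621846141582*(3231216 + 19*√42/105))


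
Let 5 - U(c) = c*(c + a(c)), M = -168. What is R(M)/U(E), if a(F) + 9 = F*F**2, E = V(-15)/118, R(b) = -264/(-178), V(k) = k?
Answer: 25591866432/66251247115 ≈ 0.38628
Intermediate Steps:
R(b) = 132/89 (R(b) = -264*(-1/178) = 132/89)
E = -15/118 ≈ -0.12712
a(F) = -9 + F**3 (a(F) = -9 + F*F**2 = -9 + F**3)
U(c) = 5 - c*(-9 + c + c**3) (U(c) = 5 - c*(c + (-9 + c**3)) = 5 - c*(-9 + c + c**3))
R(M)/U(E) = 132/(89*(5 - (-15/118)**2 - 1*(-15/118)*(-9 + (-15/118)**3))) = 132/(89*(5 - 1*225/13924 - 1*(-15/118)*(-9 - 3375/1643032))) = 132/(89*(5 - 225/13924 - 1*(-15/118)*(-14790663/1643032))) = 132/(89*(5 - 225/13924 - 221859945/193877776)) = 132/(89*(744396035/193877776)) = (132/89)*(193877776/744396035) = 25591866432/66251247115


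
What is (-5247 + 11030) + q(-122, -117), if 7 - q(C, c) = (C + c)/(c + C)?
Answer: 5789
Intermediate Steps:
q(C, c) = 6 (q(C, c) = 7 - (C + c)/(c + C) = 7 - (C + c)/(C + c) = 7 - 1*1 = 7 - 1 = 6)
(-5247 + 11030) + q(-122, -117) = (-5247 + 11030) + 6 = 5783 + 6 = 5789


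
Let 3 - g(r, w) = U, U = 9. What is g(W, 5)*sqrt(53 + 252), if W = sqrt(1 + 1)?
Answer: -6*sqrt(305) ≈ -104.79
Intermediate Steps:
W = sqrt(2) ≈ 1.4142
g(r, w) = -6 (g(r, w) = 3 - 1*9 = 3 - 9 = -6)
g(W, 5)*sqrt(53 + 252) = -6*sqrt(53 + 252) = -6*sqrt(305)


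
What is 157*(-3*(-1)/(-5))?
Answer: -471/5 ≈ -94.200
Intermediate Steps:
157*(-3*(-1)/(-5)) = 157*(3*(-⅕)) = 157*(-⅗) = -471/5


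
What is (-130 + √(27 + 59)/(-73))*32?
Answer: -4160 - 32*√86/73 ≈ -4164.1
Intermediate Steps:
(-130 + √(27 + 59)/(-73))*32 = (-130 + √86*(-1/73))*32 = (-130 - √86/73)*32 = -4160 - 32*√86/73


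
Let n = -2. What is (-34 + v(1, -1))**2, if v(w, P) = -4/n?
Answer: 1024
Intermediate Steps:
v(w, P) = 2 (v(w, P) = -4/(-2) = -4*(-1/2) = 2)
(-34 + v(1, -1))**2 = (-34 + 2)**2 = (-32)**2 = 1024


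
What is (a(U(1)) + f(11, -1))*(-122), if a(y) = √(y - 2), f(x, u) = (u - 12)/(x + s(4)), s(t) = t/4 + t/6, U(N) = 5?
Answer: 2379/19 - 122*√3 ≈ -86.100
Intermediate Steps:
s(t) = 5*t/12 (s(t) = t*(¼) + t*(⅙) = t/4 + t/6 = 5*t/12)
f(x, u) = (-12 + u)/(5/3 + x) (f(x, u) = (u - 12)/(x + (5/12)*4) = (-12 + u)/(x + 5/3) = (-12 + u)/(5/3 + x))
a(y) = √(-2 + y)
(a(U(1)) + f(11, -1))*(-122) = (√(-2 + 5) + 3*(-12 - 1)/(5 + 3*11))*(-122) = (√3 + 3*(-13)/(5 + 33))*(-122) = (√3 + 3*(-13)/38)*(-122) = (√3 + 3*(1/38)*(-13))*(-122) = (√3 - 39/38)*(-122) = (-39/38 + √3)*(-122) = 2379/19 - 122*√3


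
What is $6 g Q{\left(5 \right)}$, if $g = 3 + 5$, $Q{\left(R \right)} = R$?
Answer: $240$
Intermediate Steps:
$g = 8$
$6 g Q{\left(5 \right)} = 6 \cdot 8 \cdot 5 = 48 \cdot 5 = 240$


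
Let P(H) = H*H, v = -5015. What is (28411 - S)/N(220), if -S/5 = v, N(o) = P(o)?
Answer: 417/6050 ≈ 0.068926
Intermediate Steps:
P(H) = H²
N(o) = o²
S = 25075 (S = -5*(-5015) = 25075)
(28411 - S)/N(220) = (28411 - 1*25075)/(220²) = (28411 - 25075)/48400 = 3336*(1/48400) = 417/6050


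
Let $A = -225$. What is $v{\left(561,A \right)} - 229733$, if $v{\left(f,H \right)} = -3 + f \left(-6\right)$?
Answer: $-233102$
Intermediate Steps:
$v{\left(f,H \right)} = -3 - 6 f$
$v{\left(561,A \right)} - 229733 = \left(-3 - 3366\right) - 229733 = -3369 - 229733 = -233102$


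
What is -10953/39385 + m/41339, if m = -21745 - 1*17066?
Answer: -1981357302/1628136515 ≈ -1.2169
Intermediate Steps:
m = -38811 (m = -21745 - 17066 = -38811)
-10953/39385 + m/41339 = -10953/39385 - 38811/41339 = -1981357302/1628136515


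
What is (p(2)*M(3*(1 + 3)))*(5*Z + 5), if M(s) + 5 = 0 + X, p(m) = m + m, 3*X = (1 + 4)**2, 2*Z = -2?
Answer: 0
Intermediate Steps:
Z = -1 (Z = (1/2)*(-2) = -1)
X = 25/3 (X = (1 + 4)**2/3 = (1/3)*5**2 = (1/3)*25 = 25/3 ≈ 8.3333)
p(m) = 2*m
M(s) = 10/3 (M(s) = -5 + (0 + 25/3) = -5 + 25/3 = 10/3)
(p(2)*M(3*(1 + 3)))*(5*Z + 5) = ((2*2)*(10/3))*(5*(-1) + 5) = (4*(10/3))*(-5 + 5) = (40/3)*0 = 0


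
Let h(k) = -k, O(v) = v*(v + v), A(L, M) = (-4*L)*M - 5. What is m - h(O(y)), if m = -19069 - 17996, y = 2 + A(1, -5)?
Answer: -36487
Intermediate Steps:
A(L, M) = -5 - 4*L*M (A(L, M) = -4*L*M - 5 = -5 - 4*L*M)
y = 17 (y = 2 + (-5 - 4*1*(-5)) = 2 + (-5 + 20) = 2 + 15 = 17)
O(v) = 2*v² (O(v) = v*(2*v) = 2*v²)
m = -37065
m - h(O(y)) = -37065 - (-1)*2*17² = -37065 - (-1)*2*289 = -37065 - (-1)*578 = -37065 - 1*(-578) = -37065 + 578 = -36487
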